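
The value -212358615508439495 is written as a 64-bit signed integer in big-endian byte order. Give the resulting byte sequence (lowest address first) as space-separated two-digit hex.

Two's complement of -212358615508439495 in 64 bits: 212358615508439495 = 0x02F27309225FD1C7; invert → 0xFD0D8CF6DDA02E38; add 1 → 0xFD0D8CF6DDA02E39.
Split into bytes (most-significant first): FD 0D 8C F6 DD A0 2E 39.
In big-endian order the high byte comes first in memory.
So the memory order matches the most-significant-first order: FD 0D 8C F6 DD A0 2E 39.

FD 0D 8C F6 DD A0 2E 39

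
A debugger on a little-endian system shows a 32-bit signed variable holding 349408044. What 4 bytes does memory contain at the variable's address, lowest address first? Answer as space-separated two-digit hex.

2C 8B D3 14

349408044 in hexadecimal, padded to 32 bits, is 0x14D38B2C.
Split into bytes (most-significant first): 14 D3 8B 2C.
In little-endian order the low byte comes first in memory.
So at ascending addresses the bytes are 2C 8B D3 14.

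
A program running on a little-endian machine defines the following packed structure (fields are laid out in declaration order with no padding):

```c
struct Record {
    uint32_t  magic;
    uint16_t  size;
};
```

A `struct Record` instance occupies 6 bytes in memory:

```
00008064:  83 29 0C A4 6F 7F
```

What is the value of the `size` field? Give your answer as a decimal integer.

32623

`size` follows `magic` (4 bytes), so it starts at byte offset 4 and occupies 2 bytes.
Bytes at offsets 4..5: 6F 7F.
Little-endian stores the least-significant byte at the lowest address.
Reassemble most-significant byte first: 7F 6F → 0x7F6F.
0x7F6F = 32623.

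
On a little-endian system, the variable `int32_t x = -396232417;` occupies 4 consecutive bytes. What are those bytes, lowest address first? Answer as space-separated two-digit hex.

1F F9 61 E8

Two's complement of -396232417 in 32 bits: 396232417 = 0x179E06E1; invert → 0xE861F91E; add 1 → 0xE861F91F.
Split into bytes (most-significant first): E8 61 F9 1F.
Little-endian: lowest address holds the least-significant byte.
So at ascending addresses the bytes are 1F F9 61 E8.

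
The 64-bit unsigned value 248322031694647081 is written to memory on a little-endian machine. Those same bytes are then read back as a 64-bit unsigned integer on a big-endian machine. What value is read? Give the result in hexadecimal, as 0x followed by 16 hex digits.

0x290F107992377203

248322031694647081 in 64-bit hexadecimal is 0x0372379279100F29.
Stored little-endian, the bytes at ascending addresses are 29 0F 10 79 92 37 72 03.
Read back as big-endian, the last byte is least significant, giving 0x290F107992377203.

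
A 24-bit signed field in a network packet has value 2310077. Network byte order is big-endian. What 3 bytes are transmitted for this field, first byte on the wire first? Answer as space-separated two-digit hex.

2310077 in hexadecimal, padded to 24 bits, is 0x233FBD.
Split into bytes (most-significant first): 23 3F BD.
Big-endian: lowest address holds the most-significant byte.
So the memory order matches the most-significant-first order: 23 3F BD.

23 3F BD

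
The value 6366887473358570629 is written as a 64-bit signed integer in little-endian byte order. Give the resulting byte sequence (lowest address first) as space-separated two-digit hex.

85 04 6C 7E 6C BA 5B 58

6366887473358570629 in hexadecimal, padded to 64 bits, is 0x585BBA6C7E6C0485.
Split into bytes (most-significant first): 58 5B BA 6C 7E 6C 04 85.
In little-endian order the low byte comes first in memory.
So at ascending addresses the bytes are 85 04 6C 7E 6C BA 5B 58.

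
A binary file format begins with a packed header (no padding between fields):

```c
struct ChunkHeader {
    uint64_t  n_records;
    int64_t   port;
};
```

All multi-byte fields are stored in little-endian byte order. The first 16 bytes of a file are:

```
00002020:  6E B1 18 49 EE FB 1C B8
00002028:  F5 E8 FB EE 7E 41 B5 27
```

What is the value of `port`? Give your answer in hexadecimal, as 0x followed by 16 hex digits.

`port` follows `n_records` (8 bytes), so it starts at byte offset 8 and occupies 8 bytes.
Bytes at offsets 8..15: F5 E8 FB EE 7E 41 B5 27.
Little-endian stores the least-significant byte at the lowest address.
Reassemble most-significant byte first: 27 B5 41 7E EE FB E8 F5 → 0x27B5417EEEFBE8F5.

0x27B5417EEEFBE8F5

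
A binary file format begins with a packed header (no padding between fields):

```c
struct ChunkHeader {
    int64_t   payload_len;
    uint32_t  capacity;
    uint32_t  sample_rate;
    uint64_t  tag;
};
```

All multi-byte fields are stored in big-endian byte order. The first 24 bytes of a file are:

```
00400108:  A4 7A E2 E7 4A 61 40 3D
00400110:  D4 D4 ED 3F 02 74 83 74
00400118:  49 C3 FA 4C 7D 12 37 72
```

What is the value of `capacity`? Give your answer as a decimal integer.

`capacity` follows `payload_len` (8 bytes), so it starts at byte offset 8 and occupies 4 bytes.
Bytes at offsets 8..11: D4 D4 ED 3F.
In big-endian order the high byte comes first in memory.
The bytes are already most-significant first: 0xD4D4ED3F.
0xD4D4ED3F = 3570724159.

3570724159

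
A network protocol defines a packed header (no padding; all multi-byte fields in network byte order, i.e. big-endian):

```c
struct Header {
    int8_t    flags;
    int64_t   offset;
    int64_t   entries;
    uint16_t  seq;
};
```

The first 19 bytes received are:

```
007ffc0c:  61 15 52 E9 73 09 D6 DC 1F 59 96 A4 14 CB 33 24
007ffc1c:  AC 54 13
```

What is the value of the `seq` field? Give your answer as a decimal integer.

21523

`seq` follows `flags` (1 B), `offset` (8 B), `entries` (8 B), so it starts at offset 1 + 8 + 8 = 17 and occupies 2 bytes.
Bytes at offsets 17..18: 54 13.
In big-endian order the high byte comes first in memory.
The bytes are already most-significant first: 0x5413.
0x5413 = 21523.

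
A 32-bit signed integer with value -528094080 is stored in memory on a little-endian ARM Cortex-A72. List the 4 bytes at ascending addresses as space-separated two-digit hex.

Two's complement of -528094080 in 32 bits: 528094080 = 0x1F7A1380; invert → 0xE085EC7F; add 1 → 0xE085EC80.
Split into bytes (most-significant first): E0 85 EC 80.
Little-endian stores the least-significant byte at the lowest address.
So at ascending addresses the bytes are 80 EC 85 E0.

80 EC 85 E0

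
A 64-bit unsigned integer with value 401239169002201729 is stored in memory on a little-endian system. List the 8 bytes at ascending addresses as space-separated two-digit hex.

401239169002201729 in hexadecimal, padded to 64 bits, is 0x05917CE5FA596281.
Split into bytes (most-significant first): 05 91 7C E5 FA 59 62 81.
Little-endian: lowest address holds the least-significant byte.
So at ascending addresses the bytes are 81 62 59 FA E5 7C 91 05.

81 62 59 FA E5 7C 91 05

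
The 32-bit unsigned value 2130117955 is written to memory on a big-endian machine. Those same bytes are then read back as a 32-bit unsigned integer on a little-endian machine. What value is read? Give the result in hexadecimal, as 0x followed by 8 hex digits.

0x4305F77E

2130117955 in 32-bit hexadecimal is 0x7EF70543.
Stored big-endian, the bytes at ascending addresses are 7E F7 05 43.
Read back as little-endian, the first byte is least significant, giving 0x4305F77E.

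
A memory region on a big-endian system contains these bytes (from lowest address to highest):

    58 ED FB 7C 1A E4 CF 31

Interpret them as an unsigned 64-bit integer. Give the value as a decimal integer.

6408054355263803185

Big-endian: lowest address holds the most-significant byte.
The bytes are already most-significant first: 0x58EDFB7C1AE4CF31.
0x58EDFB7C1AE4CF31 = 6408054355263803185.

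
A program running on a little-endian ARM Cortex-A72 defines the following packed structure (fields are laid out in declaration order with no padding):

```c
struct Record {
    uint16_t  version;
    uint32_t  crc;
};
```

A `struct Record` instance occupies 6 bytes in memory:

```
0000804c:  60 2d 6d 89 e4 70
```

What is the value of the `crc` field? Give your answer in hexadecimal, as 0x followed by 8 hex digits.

0x70E4896D

`crc` follows `version` (2 bytes), so it starts at byte offset 2 and occupies 4 bytes.
Bytes at offsets 2..5: 6D 89 E4 70.
In little-endian order the low byte comes first in memory.
Reassemble most-significant byte first: 70 E4 89 6D → 0x70E4896D.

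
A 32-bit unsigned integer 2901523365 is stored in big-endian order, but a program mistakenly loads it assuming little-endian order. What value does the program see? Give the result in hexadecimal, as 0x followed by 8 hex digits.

2901523365 in 32-bit hexadecimal is 0xACF1BBA5.
Stored big-endian, the bytes at ascending addresses are AC F1 BB A5.
Read back as little-endian, the first byte is least significant, giving 0xA5BBF1AC.

0xA5BBF1AC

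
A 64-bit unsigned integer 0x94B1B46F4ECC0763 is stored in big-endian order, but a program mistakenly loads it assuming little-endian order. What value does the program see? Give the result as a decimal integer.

7135896771845468564

Stored big-endian, the bytes at ascending addresses are 94 B1 B4 6F 4E CC 07 63.
Read back as little-endian, the first byte is least significant, giving 0x6307CC4E6FB4B194.
0x6307CC4E6FB4B194 = 7135896771845468564.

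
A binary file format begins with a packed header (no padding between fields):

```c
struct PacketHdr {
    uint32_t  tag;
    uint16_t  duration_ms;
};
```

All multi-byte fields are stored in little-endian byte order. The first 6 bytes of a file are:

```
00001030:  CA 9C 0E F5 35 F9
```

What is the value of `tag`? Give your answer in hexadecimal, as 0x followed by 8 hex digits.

`tag` is the first field, at byte offset 0, occupying 4 bytes.
Bytes at offsets 0..3: CA 9C 0E F5.
In little-endian order the low byte comes first in memory.
Reassemble most-significant byte first: F5 0E 9C CA → 0xF50E9CCA.

0xF50E9CCA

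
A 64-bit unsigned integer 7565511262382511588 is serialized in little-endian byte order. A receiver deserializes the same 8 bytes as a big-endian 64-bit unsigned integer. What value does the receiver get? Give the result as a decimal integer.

7565511262382511588 in 64-bit hexadecimal is 0x68FE1868CA86D5E4.
Stored little-endian, the bytes at ascending addresses are E4 D5 86 CA 68 18 FE 68.
Read back as big-endian, the last byte is least significant, giving 0xE4D586CA6818FE68.
0xE4D586CA6818FE68 = 16489233814574923368.

16489233814574923368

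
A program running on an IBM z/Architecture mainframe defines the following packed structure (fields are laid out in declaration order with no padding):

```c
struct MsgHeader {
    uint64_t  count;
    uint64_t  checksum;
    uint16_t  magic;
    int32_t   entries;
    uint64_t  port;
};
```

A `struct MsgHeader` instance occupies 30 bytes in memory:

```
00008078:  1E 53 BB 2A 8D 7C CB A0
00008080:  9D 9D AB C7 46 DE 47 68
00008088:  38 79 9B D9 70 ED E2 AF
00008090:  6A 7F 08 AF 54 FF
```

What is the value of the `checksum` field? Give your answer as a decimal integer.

11357422707674072936

`checksum` follows `count` (8 bytes), so it starts at byte offset 8 and occupies 8 bytes.
Bytes at offsets 8..15: 9D 9D AB C7 46 DE 47 68.
Big-endian: lowest address holds the most-significant byte.
The bytes are already most-significant first: 0x9D9DABC746DE4768.
0x9D9DABC746DE4768 = 11357422707674072936.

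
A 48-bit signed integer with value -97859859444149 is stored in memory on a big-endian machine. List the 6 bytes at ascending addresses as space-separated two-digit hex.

Two's complement of -97859859444149 in 48 bits: 97859859444149 = 0x5900C628F1B5; invert → 0xA6FF39D70E4A; add 1 → 0xA6FF39D70E4B.
Split into bytes (most-significant first): A6 FF 39 D7 0E 4B.
Big-endian: lowest address holds the most-significant byte.
So the memory order matches the most-significant-first order: A6 FF 39 D7 0E 4B.

A6 FF 39 D7 0E 4B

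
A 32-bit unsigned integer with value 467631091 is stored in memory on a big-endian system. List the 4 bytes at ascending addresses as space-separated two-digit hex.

467631091 in hexadecimal, padded to 32 bits, is 0x1BDF7BF3.
Split into bytes (most-significant first): 1B DF 7B F3.
Big-endian: lowest address holds the most-significant byte.
So the memory order matches the most-significant-first order: 1B DF 7B F3.

1B DF 7B F3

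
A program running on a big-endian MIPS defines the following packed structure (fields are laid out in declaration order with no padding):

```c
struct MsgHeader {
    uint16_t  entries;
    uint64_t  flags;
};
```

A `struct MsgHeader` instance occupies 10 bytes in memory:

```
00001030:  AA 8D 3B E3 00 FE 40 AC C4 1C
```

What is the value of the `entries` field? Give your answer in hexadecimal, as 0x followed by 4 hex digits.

0xAA8D

`entries` is the first field, at byte offset 0, occupying 2 bytes.
Bytes at offsets 0..1: AA 8D.
Big-endian: lowest address holds the most-significant byte.
The bytes are already most-significant first: 0xAA8D.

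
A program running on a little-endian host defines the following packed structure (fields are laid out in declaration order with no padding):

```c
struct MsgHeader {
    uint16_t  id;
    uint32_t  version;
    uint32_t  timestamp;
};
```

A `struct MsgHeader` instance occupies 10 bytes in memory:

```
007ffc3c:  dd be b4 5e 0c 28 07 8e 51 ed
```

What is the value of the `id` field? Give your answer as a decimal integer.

`id` is the first field, at byte offset 0, occupying 2 bytes.
Bytes at offsets 0..1: DD BE.
In little-endian order the low byte comes first in memory.
Reassemble most-significant byte first: BE DD → 0xBEDD.
0xBEDD = 48861.

48861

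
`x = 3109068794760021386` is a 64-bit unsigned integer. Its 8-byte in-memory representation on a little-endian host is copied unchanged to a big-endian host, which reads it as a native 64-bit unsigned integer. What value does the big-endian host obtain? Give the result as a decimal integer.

9963629946601547051

3109068794760021386 in 64-bit hexadecimal is 0x2B25A198A5EC458A.
Stored little-endian, the bytes at ascending addresses are 8A 45 EC A5 98 A1 25 2B.
Read back as big-endian, the last byte is least significant, giving 0x8A45ECA598A1252B.
0x8A45ECA598A1252B = 9963629946601547051.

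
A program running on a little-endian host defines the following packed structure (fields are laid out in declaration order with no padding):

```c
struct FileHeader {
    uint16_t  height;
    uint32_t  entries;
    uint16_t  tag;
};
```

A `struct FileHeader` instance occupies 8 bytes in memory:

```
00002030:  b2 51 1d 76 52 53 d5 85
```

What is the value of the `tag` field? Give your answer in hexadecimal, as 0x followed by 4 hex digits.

0x85D5

`tag` follows `height` (2 B), `entries` (4 B), so it starts at offset 2 + 4 = 6 and occupies 2 bytes.
Bytes at offsets 6..7: D5 85.
Little-endian: lowest address holds the least-significant byte.
Reassemble most-significant byte first: 85 D5 → 0x85D5.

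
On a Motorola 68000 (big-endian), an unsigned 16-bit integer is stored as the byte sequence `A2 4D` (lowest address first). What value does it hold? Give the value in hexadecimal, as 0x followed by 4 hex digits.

Big-endian: lowest address holds the most-significant byte.
The bytes are already most-significant first: 0xA24D.

0xA24D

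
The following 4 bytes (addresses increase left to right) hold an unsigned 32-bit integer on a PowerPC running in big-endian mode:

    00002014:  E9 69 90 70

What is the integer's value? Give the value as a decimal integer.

In big-endian order the high byte comes first in memory.
The bytes are already most-significant first: 0xE9699070.
0xE9699070 = 3916009584.

3916009584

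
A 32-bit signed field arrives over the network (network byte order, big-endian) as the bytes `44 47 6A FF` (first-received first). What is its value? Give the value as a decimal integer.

1145531135

Big-endian: lowest address holds the most-significant byte.
The bytes are already most-significant first: 0x44476AFF.
0x44476AFF = 1145531135.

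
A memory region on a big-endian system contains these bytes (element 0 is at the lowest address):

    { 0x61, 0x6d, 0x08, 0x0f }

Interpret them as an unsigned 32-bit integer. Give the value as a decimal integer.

Big-endian stores the most-significant byte at the lowest address.
The bytes are already most-significant first: 0x616D080F.
0x616D080F = 1634535439.

1634535439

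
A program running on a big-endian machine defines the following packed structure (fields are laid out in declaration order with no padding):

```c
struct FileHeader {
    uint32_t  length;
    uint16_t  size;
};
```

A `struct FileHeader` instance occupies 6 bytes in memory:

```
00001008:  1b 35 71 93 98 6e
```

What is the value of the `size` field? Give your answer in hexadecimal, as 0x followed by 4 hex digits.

0x986E

`size` follows `length` (4 bytes), so it starts at byte offset 4 and occupies 2 bytes.
Bytes at offsets 4..5: 98 6E.
Big-endian: lowest address holds the most-significant byte.
The bytes are already most-significant first: 0x986E.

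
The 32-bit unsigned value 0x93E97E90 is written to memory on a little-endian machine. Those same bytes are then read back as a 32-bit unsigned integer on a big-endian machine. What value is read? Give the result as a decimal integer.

2424236435

Stored little-endian, the bytes at ascending addresses are 90 7E E9 93.
Read back as big-endian, the last byte is least significant, giving 0x907EE993.
0x907EE993 = 2424236435.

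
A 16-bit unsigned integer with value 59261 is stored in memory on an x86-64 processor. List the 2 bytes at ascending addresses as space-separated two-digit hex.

7D E7

59261 in hexadecimal, padded to 16 bits, is 0xE77D.
Split into bytes (most-significant first): E7 7D.
Little-endian: lowest address holds the least-significant byte.
So at ascending addresses the bytes are 7D E7.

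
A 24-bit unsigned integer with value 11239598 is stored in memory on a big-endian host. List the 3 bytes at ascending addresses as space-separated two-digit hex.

AB 80 AE

11239598 in hexadecimal, padded to 24 bits, is 0xAB80AE.
Split into bytes (most-significant first): AB 80 AE.
In big-endian order the high byte comes first in memory.
So the memory order matches the most-significant-first order: AB 80 AE.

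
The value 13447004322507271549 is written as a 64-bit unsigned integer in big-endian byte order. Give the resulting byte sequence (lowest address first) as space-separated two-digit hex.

BA 9D 5B 2F A0 30 2D 7D

13447004322507271549 in hexadecimal, padded to 64 bits, is 0xBA9D5B2FA0302D7D.
Split into bytes (most-significant first): BA 9D 5B 2F A0 30 2D 7D.
Big-endian stores the most-significant byte at the lowest address.
So the memory order matches the most-significant-first order: BA 9D 5B 2F A0 30 2D 7D.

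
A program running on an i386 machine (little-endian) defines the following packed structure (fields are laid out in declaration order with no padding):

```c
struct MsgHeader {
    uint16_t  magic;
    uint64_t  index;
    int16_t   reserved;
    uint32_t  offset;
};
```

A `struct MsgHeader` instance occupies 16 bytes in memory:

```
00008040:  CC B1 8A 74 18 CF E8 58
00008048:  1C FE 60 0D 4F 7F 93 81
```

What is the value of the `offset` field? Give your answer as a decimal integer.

`offset` follows `magic` (2 B), `index` (8 B), `reserved` (2 B), so it starts at offset 2 + 8 + 2 = 12 and occupies 4 bytes.
Bytes at offsets 12..15: 4F 7F 93 81.
In little-endian order the low byte comes first in memory.
Reassemble most-significant byte first: 81 93 7F 4F → 0x81937F4F.
0x81937F4F = 2173927247.

2173927247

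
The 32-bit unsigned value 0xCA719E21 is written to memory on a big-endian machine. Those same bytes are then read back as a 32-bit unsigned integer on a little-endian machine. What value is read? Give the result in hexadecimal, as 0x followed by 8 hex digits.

0x219E71CA

Stored big-endian, the bytes at ascending addresses are CA 71 9E 21.
Read back as little-endian, the first byte is least significant, giving 0x219E71CA.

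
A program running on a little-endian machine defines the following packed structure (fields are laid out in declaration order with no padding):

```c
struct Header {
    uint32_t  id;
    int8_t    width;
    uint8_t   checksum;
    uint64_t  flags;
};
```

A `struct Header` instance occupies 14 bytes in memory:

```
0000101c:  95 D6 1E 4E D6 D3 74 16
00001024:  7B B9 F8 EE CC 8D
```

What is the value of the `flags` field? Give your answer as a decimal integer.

`flags` follows `id` (4 B), `width` (1 B), `checksum` (1 B), so it starts at offset 4 + 1 + 1 = 6 and occupies 8 bytes.
Bytes at offsets 6..13: 74 16 7B B9 F8 EE CC 8D.
In little-endian order the low byte comes first in memory.
Reassemble most-significant byte first: 8D CC EE F8 B9 7B 16 74 → 0x8DCCEEF8B97B1674.
0x8DCCEEF8B97B1674 = 10217804406627964532.

10217804406627964532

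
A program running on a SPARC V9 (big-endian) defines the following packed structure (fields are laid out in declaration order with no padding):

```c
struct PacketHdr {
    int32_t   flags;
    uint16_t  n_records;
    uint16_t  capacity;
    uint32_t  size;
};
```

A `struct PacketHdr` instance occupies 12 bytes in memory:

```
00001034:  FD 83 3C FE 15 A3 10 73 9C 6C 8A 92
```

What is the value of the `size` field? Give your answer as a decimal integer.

2624359058

`size` follows `flags` (4 B), `n_records` (2 B), `capacity` (2 B), so it starts at offset 4 + 2 + 2 = 8 and occupies 4 bytes.
Bytes at offsets 8..11: 9C 6C 8A 92.
Big-endian stores the most-significant byte at the lowest address.
The bytes are already most-significant first: 0x9C6C8A92.
0x9C6C8A92 = 2624359058.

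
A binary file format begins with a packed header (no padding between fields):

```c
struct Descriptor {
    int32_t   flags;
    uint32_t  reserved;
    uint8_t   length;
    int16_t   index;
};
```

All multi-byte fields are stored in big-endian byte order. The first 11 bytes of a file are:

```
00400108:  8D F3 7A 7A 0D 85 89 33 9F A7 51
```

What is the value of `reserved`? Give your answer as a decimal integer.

`reserved` follows `flags` (4 bytes), so it starts at byte offset 4 and occupies 4 bytes.
Bytes at offsets 4..7: 0D 85 89 33.
Big-endian: lowest address holds the most-significant byte.
The bytes are already most-significant first: 0x0D858933.
0x0D858933 = 226855219.

226855219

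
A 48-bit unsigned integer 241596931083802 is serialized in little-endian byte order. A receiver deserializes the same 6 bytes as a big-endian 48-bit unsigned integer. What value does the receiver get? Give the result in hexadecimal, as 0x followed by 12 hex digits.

0x1A8E412BBBDB

241596931083802 in 48-bit hexadecimal is 0xDBBB2B418E1A.
Stored little-endian, the bytes at ascending addresses are 1A 8E 41 2B BB DB.
Read back as big-endian, the last byte is least significant, giving 0x1A8E412BBBDB.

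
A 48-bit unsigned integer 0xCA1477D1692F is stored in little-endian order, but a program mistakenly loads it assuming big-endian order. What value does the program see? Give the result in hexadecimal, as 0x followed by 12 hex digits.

0x2F69D17714CA

Stored little-endian, the bytes at ascending addresses are 2F 69 D1 77 14 CA.
Read back as big-endian, the last byte is least significant, giving 0x2F69D17714CA.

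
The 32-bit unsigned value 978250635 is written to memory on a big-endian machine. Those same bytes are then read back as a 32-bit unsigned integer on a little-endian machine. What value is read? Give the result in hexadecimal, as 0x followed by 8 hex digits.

978250635 in 32-bit hexadecimal is 0x3A4EEB8B.
Stored big-endian, the bytes at ascending addresses are 3A 4E EB 8B.
Read back as little-endian, the first byte is least significant, giving 0x8BEB4E3A.

0x8BEB4E3A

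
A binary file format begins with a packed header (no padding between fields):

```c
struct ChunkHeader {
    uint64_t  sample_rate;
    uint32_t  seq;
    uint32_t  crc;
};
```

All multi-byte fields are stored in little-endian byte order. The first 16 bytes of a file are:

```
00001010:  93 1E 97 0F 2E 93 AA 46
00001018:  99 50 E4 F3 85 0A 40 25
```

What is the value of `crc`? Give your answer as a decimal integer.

`crc` follows `sample_rate` (8 B), `seq` (4 B), so it starts at offset 8 + 4 = 12 and occupies 4 bytes.
Bytes at offsets 12..15: 85 0A 40 25.
In little-endian order the low byte comes first in memory.
Reassemble most-significant byte first: 25 40 0A 85 → 0x25400A85.
0x25400A85 = 624953989.

624953989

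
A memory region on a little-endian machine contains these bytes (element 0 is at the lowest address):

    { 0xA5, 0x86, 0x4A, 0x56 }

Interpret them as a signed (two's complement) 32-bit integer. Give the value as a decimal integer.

Little-endian: lowest address holds the least-significant byte.
Reassemble most-significant byte first: 56 4A 86 A5 → 0x564A86A5.
0x564A86A5 = 1447724709.

1447724709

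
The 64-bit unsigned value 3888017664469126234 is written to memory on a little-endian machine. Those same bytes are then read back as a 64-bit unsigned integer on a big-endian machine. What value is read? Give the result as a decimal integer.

6506611138854384949

3888017664469126234 in 64-bit hexadecimal is 0x35F503775B204C5A.
Stored little-endian, the bytes at ascending addresses are 5A 4C 20 5B 77 03 F5 35.
Read back as big-endian, the last byte is least significant, giving 0x5A4C205B7703F535.
0x5A4C205B7703F535 = 6506611138854384949.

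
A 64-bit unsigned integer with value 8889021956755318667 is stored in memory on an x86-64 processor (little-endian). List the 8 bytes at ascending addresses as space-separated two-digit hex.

8B 67 0C A5 5F 26 5C 7B

8889021956755318667 in hexadecimal, padded to 64 bits, is 0x7B5C265FA50C678B.
Split into bytes (most-significant first): 7B 5C 26 5F A5 0C 67 8B.
In little-endian order the low byte comes first in memory.
So at ascending addresses the bytes are 8B 67 0C A5 5F 26 5C 7B.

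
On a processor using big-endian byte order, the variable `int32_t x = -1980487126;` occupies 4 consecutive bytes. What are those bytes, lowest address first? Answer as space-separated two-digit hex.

Two's complement of -1980487126 in 32 bits: 1980487126 = 0x760BD5D6; invert → 0x89F42A29; add 1 → 0x89F42A2A.
Split into bytes (most-significant first): 89 F4 2A 2A.
Big-endian: lowest address holds the most-significant byte.
So the memory order matches the most-significant-first order: 89 F4 2A 2A.

89 F4 2A 2A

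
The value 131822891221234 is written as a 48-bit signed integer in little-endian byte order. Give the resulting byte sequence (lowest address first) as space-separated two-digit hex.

131822891221234 in hexadecimal, padded to 48 bits, is 0x77E4689AC0F2.
Split into bytes (most-significant first): 77 E4 68 9A C0 F2.
Little-endian: lowest address holds the least-significant byte.
So at ascending addresses the bytes are F2 C0 9A 68 E4 77.

F2 C0 9A 68 E4 77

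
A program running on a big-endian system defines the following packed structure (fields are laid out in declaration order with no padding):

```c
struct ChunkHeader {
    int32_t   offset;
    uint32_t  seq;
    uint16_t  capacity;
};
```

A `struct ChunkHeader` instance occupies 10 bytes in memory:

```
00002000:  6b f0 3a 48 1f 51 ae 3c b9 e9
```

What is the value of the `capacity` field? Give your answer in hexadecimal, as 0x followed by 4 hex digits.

0xB9E9

`capacity` follows `offset` (4 B), `seq` (4 B), so it starts at offset 4 + 4 = 8 and occupies 2 bytes.
Bytes at offsets 8..9: B9 E9.
Big-endian: lowest address holds the most-significant byte.
The bytes are already most-significant first: 0xB9E9.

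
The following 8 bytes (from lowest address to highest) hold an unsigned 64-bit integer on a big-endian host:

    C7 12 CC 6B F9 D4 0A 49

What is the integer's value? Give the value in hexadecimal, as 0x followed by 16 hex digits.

0xC712CC6BF9D40A49

In big-endian order the high byte comes first in memory.
The bytes are already most-significant first: 0xC712CC6BF9D40A49.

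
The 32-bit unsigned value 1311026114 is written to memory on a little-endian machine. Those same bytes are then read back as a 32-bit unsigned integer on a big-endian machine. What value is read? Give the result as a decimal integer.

3265995854

1311026114 in 32-bit hexadecimal is 0x4E24ABC2.
Stored little-endian, the bytes at ascending addresses are C2 AB 24 4E.
Read back as big-endian, the last byte is least significant, giving 0xC2AB244E.
0xC2AB244E = 3265995854.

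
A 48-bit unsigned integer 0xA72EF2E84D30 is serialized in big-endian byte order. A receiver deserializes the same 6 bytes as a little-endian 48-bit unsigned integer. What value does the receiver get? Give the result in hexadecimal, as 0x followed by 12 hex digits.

0x304DE8F22EA7

Stored big-endian, the bytes at ascending addresses are A7 2E F2 E8 4D 30.
Read back as little-endian, the first byte is least significant, giving 0x304DE8F22EA7.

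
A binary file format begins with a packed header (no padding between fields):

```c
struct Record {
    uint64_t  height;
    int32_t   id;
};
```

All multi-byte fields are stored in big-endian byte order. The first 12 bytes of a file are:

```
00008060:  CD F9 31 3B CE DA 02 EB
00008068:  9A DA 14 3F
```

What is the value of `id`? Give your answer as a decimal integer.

-1696984001

`id` follows `height` (8 bytes), so it starts at byte offset 8 and occupies 4 bytes.
Bytes at offsets 8..11: 9A DA 14 3F.
In big-endian order the high byte comes first in memory.
The bytes are already most-significant first: 0x9ADA143F.
Top bit is set, so as a signed 32-bit value this is 0x9ADA143F − 2^32 = -1696984001.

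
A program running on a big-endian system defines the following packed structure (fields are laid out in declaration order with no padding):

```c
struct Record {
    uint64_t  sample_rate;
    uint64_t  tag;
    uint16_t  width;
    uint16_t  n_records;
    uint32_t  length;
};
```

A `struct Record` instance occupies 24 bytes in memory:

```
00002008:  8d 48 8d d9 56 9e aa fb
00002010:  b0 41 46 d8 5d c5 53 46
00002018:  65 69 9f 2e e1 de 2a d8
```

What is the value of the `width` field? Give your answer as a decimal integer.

`width` follows `sample_rate` (8 B), `tag` (8 B), so it starts at offset 8 + 8 = 16 and occupies 2 bytes.
Bytes at offsets 16..17: 65 69.
Big-endian: lowest address holds the most-significant byte.
The bytes are already most-significant first: 0x6569.
0x6569 = 25961.

25961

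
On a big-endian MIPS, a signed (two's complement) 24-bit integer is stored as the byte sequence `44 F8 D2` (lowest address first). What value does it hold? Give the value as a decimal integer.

Big-endian stores the most-significant byte at the lowest address.
The bytes are already most-significant first: 0x44F8D2.
0x44F8D2 = 4520146.

4520146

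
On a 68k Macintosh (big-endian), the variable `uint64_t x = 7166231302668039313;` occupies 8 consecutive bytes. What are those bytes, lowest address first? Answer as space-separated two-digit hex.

7166231302668039313 in hexadecimal, padded to 64 bits, is 0x63739166C5D03491.
Split into bytes (most-significant first): 63 73 91 66 C5 D0 34 91.
Big-endian stores the most-significant byte at the lowest address.
So the memory order matches the most-significant-first order: 63 73 91 66 C5 D0 34 91.

63 73 91 66 C5 D0 34 91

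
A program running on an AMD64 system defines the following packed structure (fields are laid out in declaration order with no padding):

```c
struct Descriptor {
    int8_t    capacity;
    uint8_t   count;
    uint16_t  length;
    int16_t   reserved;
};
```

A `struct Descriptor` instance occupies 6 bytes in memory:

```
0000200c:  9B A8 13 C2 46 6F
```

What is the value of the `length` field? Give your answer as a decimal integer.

49683

`length` follows `capacity` (1 B), `count` (1 B), so it starts at offset 1 + 1 = 2 and occupies 2 bytes.
Bytes at offsets 2..3: 13 C2.
Little-endian: lowest address holds the least-significant byte.
Reassemble most-significant byte first: C2 13 → 0xC213.
0xC213 = 49683.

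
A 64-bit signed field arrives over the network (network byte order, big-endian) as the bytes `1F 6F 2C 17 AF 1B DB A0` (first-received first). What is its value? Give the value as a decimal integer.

Big-endian: lowest address holds the most-significant byte.
The bytes are already most-significant first: 0x1F6F2C17AF1BDBA0.
0x1F6F2C17AF1BDBA0 = 2265077617824357280.

2265077617824357280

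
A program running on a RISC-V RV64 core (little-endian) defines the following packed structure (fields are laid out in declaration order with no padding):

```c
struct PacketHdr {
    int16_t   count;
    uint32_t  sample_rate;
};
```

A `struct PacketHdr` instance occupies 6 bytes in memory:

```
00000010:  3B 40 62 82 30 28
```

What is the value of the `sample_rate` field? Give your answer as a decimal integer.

`sample_rate` follows `count` (2 bytes), so it starts at byte offset 2 and occupies 4 bytes.
Bytes at offsets 2..5: 62 82 30 28.
Little-endian: lowest address holds the least-significant byte.
Reassemble most-significant byte first: 28 30 82 62 → 0x28308262.
0x28308262 = 674267746.

674267746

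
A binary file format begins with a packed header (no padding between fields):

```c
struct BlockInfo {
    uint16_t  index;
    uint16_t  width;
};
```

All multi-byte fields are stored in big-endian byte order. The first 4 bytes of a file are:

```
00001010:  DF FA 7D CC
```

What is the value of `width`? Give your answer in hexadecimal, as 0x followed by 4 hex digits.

`width` follows `index` (2 bytes), so it starts at byte offset 2 and occupies 2 bytes.
Bytes at offsets 2..3: 7D CC.
In big-endian order the high byte comes first in memory.
The bytes are already most-significant first: 0x7DCC.

0x7DCC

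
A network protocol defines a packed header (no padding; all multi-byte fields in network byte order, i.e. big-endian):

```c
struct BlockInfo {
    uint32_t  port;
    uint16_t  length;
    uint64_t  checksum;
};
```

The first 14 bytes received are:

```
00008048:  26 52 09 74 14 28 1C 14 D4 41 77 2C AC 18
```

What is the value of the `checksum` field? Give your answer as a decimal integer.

2023475510233574424

`checksum` follows `port` (4 B), `length` (2 B), so it starts at offset 4 + 2 = 6 and occupies 8 bytes.
Bytes at offsets 6..13: 1C 14 D4 41 77 2C AC 18.
In big-endian order the high byte comes first in memory.
The bytes are already most-significant first: 0x1C14D441772CAC18.
0x1C14D441772CAC18 = 2023475510233574424.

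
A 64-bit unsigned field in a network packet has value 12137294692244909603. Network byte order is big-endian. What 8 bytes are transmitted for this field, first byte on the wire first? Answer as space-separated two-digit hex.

A8 70 55 37 69 7D EE 23

12137294692244909603 in hexadecimal, padded to 64 bits, is 0xA8705537697DEE23.
Split into bytes (most-significant first): A8 70 55 37 69 7D EE 23.
Big-endian: lowest address holds the most-significant byte.
So the memory order matches the most-significant-first order: A8 70 55 37 69 7D EE 23.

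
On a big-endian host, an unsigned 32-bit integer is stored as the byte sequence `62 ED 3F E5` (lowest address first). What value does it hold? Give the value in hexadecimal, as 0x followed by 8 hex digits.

Big-endian stores the most-significant byte at the lowest address.
The bytes are already most-significant first: 0x62ED3FE5.

0x62ED3FE5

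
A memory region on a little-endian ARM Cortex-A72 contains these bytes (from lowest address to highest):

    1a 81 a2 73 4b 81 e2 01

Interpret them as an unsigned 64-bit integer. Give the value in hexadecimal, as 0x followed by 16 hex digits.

In little-endian order the low byte comes first in memory.
Reassemble most-significant byte first: 01 E2 81 4B 73 A2 81 1A → 0x01E2814B73A2811A.

0x01E2814B73A2811A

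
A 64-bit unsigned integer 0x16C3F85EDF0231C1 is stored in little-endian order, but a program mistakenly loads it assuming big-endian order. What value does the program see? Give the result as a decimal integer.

Stored little-endian, the bytes at ascending addresses are C1 31 02 DF 5E F8 C3 16.
Read back as big-endian, the last byte is least significant, giving 0xC13102DF5EF8C316.
0xC13102DF5EF8C316 = 13920911081573237526.

13920911081573237526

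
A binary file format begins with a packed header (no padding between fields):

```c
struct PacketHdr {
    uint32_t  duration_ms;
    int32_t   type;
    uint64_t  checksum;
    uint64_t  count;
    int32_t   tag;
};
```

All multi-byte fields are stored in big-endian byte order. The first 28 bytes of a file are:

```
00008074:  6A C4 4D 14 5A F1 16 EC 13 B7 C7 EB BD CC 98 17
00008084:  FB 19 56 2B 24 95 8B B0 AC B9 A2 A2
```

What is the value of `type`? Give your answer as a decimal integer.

`type` follows `duration_ms` (4 bytes), so it starts at byte offset 4 and occupies 4 bytes.
Bytes at offsets 4..7: 5A F1 16 EC.
In big-endian order the high byte comes first in memory.
The bytes are already most-significant first: 0x5AF116EC.
0x5AF116EC = 1525749484.

1525749484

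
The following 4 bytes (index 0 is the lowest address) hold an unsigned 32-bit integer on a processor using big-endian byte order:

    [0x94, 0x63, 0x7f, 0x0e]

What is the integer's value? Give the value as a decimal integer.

Big-endian: lowest address holds the most-significant byte.
The bytes are already most-significant first: 0x94637F0E.
0x94637F0E = 2489548558.

2489548558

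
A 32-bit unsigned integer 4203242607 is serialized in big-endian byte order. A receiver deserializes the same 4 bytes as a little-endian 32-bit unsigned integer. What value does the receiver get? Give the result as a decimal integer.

1868859642

4203242607 in 32-bit hexadecimal is 0xFA88646F.
Stored big-endian, the bytes at ascending addresses are FA 88 64 6F.
Read back as little-endian, the first byte is least significant, giving 0x6F6488FA.
0x6F6488FA = 1868859642.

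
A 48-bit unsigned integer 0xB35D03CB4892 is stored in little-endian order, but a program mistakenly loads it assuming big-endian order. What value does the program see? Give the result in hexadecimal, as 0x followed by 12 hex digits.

0x9248CB035DB3

Stored little-endian, the bytes at ascending addresses are 92 48 CB 03 5D B3.
Read back as big-endian, the last byte is least significant, giving 0x9248CB035DB3.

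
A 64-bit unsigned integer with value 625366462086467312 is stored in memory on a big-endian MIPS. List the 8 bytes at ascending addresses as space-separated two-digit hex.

08 AD BF 7B E3 1B 4E F0

625366462086467312 in hexadecimal, padded to 64 bits, is 0x08ADBF7BE31B4EF0.
Split into bytes (most-significant first): 08 AD BF 7B E3 1B 4E F0.
In big-endian order the high byte comes first in memory.
So the memory order matches the most-significant-first order: 08 AD BF 7B E3 1B 4E F0.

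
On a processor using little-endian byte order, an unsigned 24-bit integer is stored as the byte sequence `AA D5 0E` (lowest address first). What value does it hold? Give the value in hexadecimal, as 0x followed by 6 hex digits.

In little-endian order the low byte comes first in memory.
Reassemble most-significant byte first: 0E D5 AA → 0x0ED5AA.

0x0ED5AA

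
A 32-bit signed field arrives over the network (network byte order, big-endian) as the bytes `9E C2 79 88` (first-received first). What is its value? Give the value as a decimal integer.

-1631422072

Big-endian stores the most-significant byte at the lowest address.
The bytes are already most-significant first: 0x9EC27988.
Top bit is set, so as a signed 32-bit value this is 0x9EC27988 − 2^32 = -1631422072.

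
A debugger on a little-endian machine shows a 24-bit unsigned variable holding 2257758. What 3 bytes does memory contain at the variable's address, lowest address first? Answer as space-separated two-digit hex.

2257758 in hexadecimal, padded to 24 bits, is 0x22735E.
Split into bytes (most-significant first): 22 73 5E.
In little-endian order the low byte comes first in memory.
So at ascending addresses the bytes are 5E 73 22.

5E 73 22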